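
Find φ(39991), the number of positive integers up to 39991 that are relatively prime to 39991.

32928

Factor: 39991 = 7 · 29 · 197.
φ(39991) = (7−1) · (29−1) · (197−1) = 6 · 28 · 196 = 32928.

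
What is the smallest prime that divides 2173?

41

2173 is odd.
Digit sum 13, not divisible by 3.
Ends in 3: not divisible by 5.
7: 2173 = 7·310 + 3
11: 2173 = 11·197 + 6
13: 2173 = 13·167 + 2
17: 2173 = 17·127 + 14
19: 2173 = 19·114 + 7
23: 2173 = 23·94 + 11
29: 2173 = 29·74 + 27
31: 2173 = 31·70 + 3
37: 2173 = 37·58 + 27
41: 2173 = 41·53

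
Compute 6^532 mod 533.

6^1 ≡ 6 (mod 533)
6^2 ≡ 6^2 = 36 ≡ 36 (mod 533)
6^4 ≡ 36^2 = 1296 ≡ 230 (mod 533)
6^8 ≡ 230^2 = 52900 ≡ 133 (mod 533)
6^16 ≡ 133^2 = 17689 ≡ 100 (mod 533)
6^32 ≡ 100^2 = 10000 ≡ 406 (mod 533)
6^64 ≡ 406^2 = 164836 ≡ 139 (mod 533)
6^128 ≡ 139^2 = 19321 ≡ 133 (mod 533)
6^256 ≡ 133^2 = 17689 ≡ 100 (mod 533)
6^512 ≡ 100^2 = 10000 ≡ 406 (mod 533)
532 = 512 + 16 + 4 in binary powers of 2.
So 6^532 ≡ 406 · 100 · 230 ≡ 373 (mod 533).
Since 373 ≠ 1, base 6 is a Fermat witness: 533 is composite.

373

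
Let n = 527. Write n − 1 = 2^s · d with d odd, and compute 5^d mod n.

527 − 1 = 526 = 2^1 · 263, so d = 263.
5^1 ≡ 5 (mod 527)
5^2 ≡ 5^2 = 25 ≡ 25 (mod 527)
5^4 ≡ 25^2 = 625 ≡ 98 (mod 527)
5^8 ≡ 98^2 = 9604 ≡ 118 (mod 527)
5^16 ≡ 118^2 = 13924 ≡ 222 (mod 527)
5^32 ≡ 222^2 = 49284 ≡ 273 (mod 527)
5^64 ≡ 273^2 = 74529 ≡ 222 (mod 527)
5^128 ≡ 222^2 = 49284 ≡ 273 (mod 527)
5^256 ≡ 273^2 = 74529 ≡ 222 (mod 527)
263 = 256 + 4 + 2 + 1 in binary powers of 2.
So 5^263 ≡ 222 · 98 · 25 · 5 ≡ 180 (mod 527).
Squaring chain: 180; never reaches −1, so base 5 is a Miller–Rabin witness that 527 is composite.

180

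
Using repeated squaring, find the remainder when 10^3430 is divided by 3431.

10^1 ≡ 10 (mod 3431)
10^2 ≡ 10^2 = 100 ≡ 100 (mod 3431)
10^4 ≡ 100^2 = 10000 ≡ 3138 (mod 3431)
10^8 ≡ 3138^2 = 9847044 ≡ 74 (mod 3431)
10^16 ≡ 74^2 = 5476 ≡ 2045 (mod 3431)
10^32 ≡ 2045^2 = 4182025 ≡ 3067 (mod 3431)
10^64 ≡ 3067^2 = 9406489 ≡ 2118 (mod 3431)
10^128 ≡ 2118^2 = 4485924 ≡ 1607 (mod 3431)
10^256 ≡ 1607^2 = 2582449 ≡ 2337 (mod 3431)
10^512 ≡ 2337^2 = 5461569 ≡ 2848 (mod 3431)
10^1024 ≡ 2848^2 = 8111104 ≡ 220 (mod 3431)
10^2048 ≡ 220^2 = 48400 ≡ 366 (mod 3431)
3430 = 2048 + 1024 + 256 + 64 + 32 + 4 + 2 in binary powers of 2.
So 10^3430 ≡ 366 · 220 · 2337 · 2118 · 3067 · 3138 · 100 ≡ 1068 (mod 3431).
Since 1068 ≠ 1, base 10 is a Fermat witness: 3431 is composite.

1068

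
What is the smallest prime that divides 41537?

41537 is odd.
Digit sum 20, not divisible by 3.
Ends in 7: not divisible by 5.
7: 41537 = 7·5933 + 6
11: 41537 = 11·3776 + 1
13: 41537 = 13·3195 + 2
17: 41537 = 17·2443 + 6
19: 41537 = 19·2186 + 3
23: 41537 = 23·1805 + 22
29: 41537 = 29·1432 + 9
31: 41537 = 31·1339 + 28
37: 41537 = 37·1122 + 23
41: 41537 = 41·1013 + 4
43: 41537 = 43·965 + 42
47: 41537 = 47·883 + 36
53: 41537 = 53·783 + 38
59: 41537 = 59·704 + 1
61: 41537 = 61·680 + 57
67: 41537 = 67·619 + 64
71: 41537 = 71·585 + 2
73: 41537 = 73·569

73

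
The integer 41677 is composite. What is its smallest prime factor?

71

41677 is odd.
Digit sum 25, not divisible by 3.
Ends in 7: not divisible by 5.
7: 41677 = 7·5953 + 6
11: 41677 = 11·3788 + 9
13: 41677 = 13·3205 + 12
17: 41677 = 17·2451 + 10
19: 41677 = 19·2193 + 10
23: 41677 = 23·1812 + 1
29: 41677 = 29·1437 + 4
31: 41677 = 31·1344 + 13
37: 41677 = 37·1126 + 15
41: 41677 = 41·1016 + 21
43: 41677 = 43·969 + 10
47: 41677 = 47·886 + 35
53: 41677 = 53·786 + 19
59: 41677 = 59·706 + 23
61: 41677 = 61·683 + 14
67: 41677 = 67·622 + 3
71: 41677 = 71·587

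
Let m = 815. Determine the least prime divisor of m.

815 is odd.
Digit sum 14, not divisible by 3.
Ends in 5: divisible by 5.

5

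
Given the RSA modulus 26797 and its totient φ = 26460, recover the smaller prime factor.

127

φ(n) = (p−1)(q−1) = n − (p+q) + 1, so p + q = 26797 − 26460 + 1 = 338.
p and q are the roots of t² − 338t + 26797 = 0.
Discriminant: 338² − 4·26797 = 114244 − 107188 = 7056; √7056 = 84.
q = (338 − 84)/2 = 127, p = (338 + 84)/2 = 211.
Check: 127 · 211 = 26797.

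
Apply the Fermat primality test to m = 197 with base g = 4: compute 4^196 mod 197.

1

4^1 ≡ 4 (mod 197)
4^2 ≡ 4^2 = 16 ≡ 16 (mod 197)
4^4 ≡ 16^2 = 256 ≡ 59 (mod 197)
4^8 ≡ 59^2 = 3481 ≡ 132 (mod 197)
4^16 ≡ 132^2 = 17424 ≡ 88 (mod 197)
4^32 ≡ 88^2 = 7744 ≡ 61 (mod 197)
4^64 ≡ 61^2 = 3721 ≡ 175 (mod 197)
4^128 ≡ 175^2 = 30625 ≡ 90 (mod 197)
196 = 128 + 64 + 4 in binary powers of 2.
So 4^196 ≡ 90 · 175 · 59 ≡ 1 (mod 197).
Since the result is 1, base 4 gives no evidence that 197 is composite.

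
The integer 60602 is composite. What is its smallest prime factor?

2

60602 is even: 2 divides it.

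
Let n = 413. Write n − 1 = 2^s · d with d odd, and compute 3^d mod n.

413 − 1 = 412 = 2^2 · 103, so d = 103.
3^1 ≡ 3 (mod 413)
3^2 ≡ 3^2 = 9 ≡ 9 (mod 413)
3^4 ≡ 9^2 = 81 ≡ 81 (mod 413)
3^8 ≡ 81^2 = 6561 ≡ 366 (mod 413)
3^16 ≡ 366^2 = 133956 ≡ 144 (mod 413)
3^32 ≡ 144^2 = 20736 ≡ 86 (mod 413)
3^64 ≡ 86^2 = 7396 ≡ 375 (mod 413)
103 = 64 + 32 + 4 + 2 + 1 in binary powers of 2.
So 3^103 ≡ 375 · 86 · 81 · 9 · 3 ≡ 262 (mod 413).
Squaring chain: 262 → 86; never reaches −1, so base 3 is a Miller–Rabin witness that 413 is composite.

262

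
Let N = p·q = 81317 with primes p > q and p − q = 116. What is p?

Since p = q + 116, we have 81317 = q(q + 116), so q² + 116q − 81317 = 0.
Discriminant: 116² + 4·81317 = 13456 + 325268 = 338724; √338724 = 582.
q = (−116 + 582)/2 = 233, and p = q + 116 = 349.
Check: 233 · 349 = 81317.

349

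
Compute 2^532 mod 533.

406

2^1 ≡ 2 (mod 533)
2^2 ≡ 2^2 = 4 ≡ 4 (mod 533)
2^4 ≡ 4^2 = 16 ≡ 16 (mod 533)
2^8 ≡ 16^2 = 256 ≡ 256 (mod 533)
2^16 ≡ 256^2 = 65536 ≡ 510 (mod 533)
2^32 ≡ 510^2 = 260100 ≡ 529 (mod 533)
2^64 ≡ 529^2 = 279841 ≡ 16 (mod 533)
2^128 ≡ 16^2 = 256 ≡ 256 (mod 533)
2^256 ≡ 256^2 = 65536 ≡ 510 (mod 533)
2^512 ≡ 510^2 = 260100 ≡ 529 (mod 533)
532 = 512 + 16 + 4 in binary powers of 2.
So 2^532 ≡ 529 · 510 · 16 ≡ 406 (mod 533).
Since 406 ≠ 1, base 2 is a Fermat witness: 533 is composite.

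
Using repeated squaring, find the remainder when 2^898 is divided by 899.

845

2^1 ≡ 2 (mod 899)
2^2 ≡ 2^2 = 4 ≡ 4 (mod 899)
2^4 ≡ 4^2 = 16 ≡ 16 (mod 899)
2^8 ≡ 16^2 = 256 ≡ 256 (mod 899)
2^16 ≡ 256^2 = 65536 ≡ 808 (mod 899)
2^32 ≡ 808^2 = 652864 ≡ 190 (mod 899)
2^64 ≡ 190^2 = 36100 ≡ 140 (mod 899)
2^128 ≡ 140^2 = 19600 ≡ 721 (mod 899)
2^256 ≡ 721^2 = 519841 ≡ 219 (mod 899)
2^512 ≡ 219^2 = 47961 ≡ 314 (mod 899)
898 = 512 + 256 + 128 + 2 in binary powers of 2.
So 2^898 ≡ 314 · 219 · 721 · 4 ≡ 845 (mod 899).
Since 845 ≠ 1, base 2 is a Fermat witness: 899 is composite.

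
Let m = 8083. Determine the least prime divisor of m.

59

8083 is odd.
Digit sum 19, not divisible by 3.
Ends in 3: not divisible by 5.
7: 8083 = 7·1154 + 5
11: 8083 = 11·734 + 9
13: 8083 = 13·621 + 10
17: 8083 = 17·475 + 8
19: 8083 = 19·425 + 8
23: 8083 = 23·351 + 10
29: 8083 = 29·278 + 21
31: 8083 = 31·260 + 23
37: 8083 = 37·218 + 17
41: 8083 = 41·197 + 6
43: 8083 = 43·187 + 42
47: 8083 = 47·171 + 46
53: 8083 = 53·152 + 27
59: 8083 = 59·137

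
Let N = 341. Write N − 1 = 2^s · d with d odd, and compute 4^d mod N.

1

341 − 1 = 340 = 2^2 · 85, so d = 85.
4^1 ≡ 4 (mod 341)
4^2 ≡ 4^2 = 16 ≡ 16 (mod 341)
4^4 ≡ 16^2 = 256 ≡ 256 (mod 341)
4^8 ≡ 256^2 = 65536 ≡ 64 (mod 341)
4^16 ≡ 64^2 = 4096 ≡ 4 (mod 341)
4^32 ≡ 4^2 = 16 ≡ 16 (mod 341)
4^64 ≡ 16^2 = 256 ≡ 256 (mod 341)
85 = 64 + 16 + 4 + 1 in binary powers of 2.
So 4^85 ≡ 256 · 4 · 256 · 4 ≡ 1 (mod 341).
Since 4^d ≡ 1 (mod 341), base 4 does not prove 341 composite.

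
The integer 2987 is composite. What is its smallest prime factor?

2987 is odd.
Digit sum 26, not divisible by 3.
Ends in 7: not divisible by 5.
7: 2987 = 7·426 + 5
11: 2987 = 11·271 + 6
13: 2987 = 13·229 + 10
17: 2987 = 17·175 + 12
19: 2987 = 19·157 + 4
23: 2987 = 23·129 + 20
29: 2987 = 29·103

29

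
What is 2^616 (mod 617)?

1

2^1 ≡ 2 (mod 617)
2^2 ≡ 2^2 = 4 ≡ 4 (mod 617)
2^4 ≡ 4^2 = 16 ≡ 16 (mod 617)
2^8 ≡ 16^2 = 256 ≡ 256 (mod 617)
2^16 ≡ 256^2 = 65536 ≡ 134 (mod 617)
2^32 ≡ 134^2 = 17956 ≡ 63 (mod 617)
2^64 ≡ 63^2 = 3969 ≡ 267 (mod 617)
2^128 ≡ 267^2 = 71289 ≡ 334 (mod 617)
2^256 ≡ 334^2 = 111556 ≡ 496 (mod 617)
2^512 ≡ 496^2 = 246016 ≡ 450 (mod 617)
616 = 512 + 64 + 32 + 8 in binary powers of 2.
So 2^616 ≡ 450 · 267 · 63 · 256 ≡ 1 (mod 617).
Since the result is 1, base 2 gives no evidence that 617 is composite.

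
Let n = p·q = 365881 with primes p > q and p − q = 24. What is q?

Since p = q + 24, we have 365881 = q(q + 24), so q² + 24q − 365881 = 0.
Discriminant: 24² + 4·365881 = 576 + 1463524 = 1464100; √1464100 = 1210.
q = (−24 + 1210)/2 = 593, and p = q + 24 = 617.
Check: 593 · 617 = 365881.

593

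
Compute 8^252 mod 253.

8^1 ≡ 8 (mod 253)
8^2 ≡ 8^2 = 64 ≡ 64 (mod 253)
8^4 ≡ 64^2 = 4096 ≡ 48 (mod 253)
8^8 ≡ 48^2 = 2304 ≡ 27 (mod 253)
8^16 ≡ 27^2 = 729 ≡ 223 (mod 253)
8^32 ≡ 223^2 = 49729 ≡ 141 (mod 253)
8^64 ≡ 141^2 = 19881 ≡ 147 (mod 253)
8^128 ≡ 147^2 = 21609 ≡ 104 (mod 253)
252 = 128 + 64 + 32 + 16 + 8 + 4 in binary powers of 2.
So 8^252 ≡ 104 · 147 · 141 · 223 · 27 · 48 ≡ 141 (mod 253).
Since 141 ≠ 1, base 8 is a Fermat witness: 253 is composite.

141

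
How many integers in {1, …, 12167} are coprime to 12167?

11638

Factor: 12167 = 23^3.
φ(12167) = 23^2·(23−1) = 11638.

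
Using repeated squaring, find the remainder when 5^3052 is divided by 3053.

5^1 ≡ 5 (mod 3053)
5^2 ≡ 5^2 = 25 ≡ 25 (mod 3053)
5^4 ≡ 25^2 = 625 ≡ 625 (mod 3053)
5^8 ≡ 625^2 = 390625 ≡ 2894 (mod 3053)
5^16 ≡ 2894^2 = 8375236 ≡ 857 (mod 3053)
5^32 ≡ 857^2 = 734449 ≡ 1729 (mod 3053)
5^64 ≡ 1729^2 = 2989441 ≡ 554 (mod 3053)
5^128 ≡ 554^2 = 306916 ≡ 1616 (mod 3053)
5^256 ≡ 1616^2 = 2611456 ≡ 1141 (mod 3053)
5^512 ≡ 1141^2 = 1301881 ≡ 1303 (mod 3053)
5^1024 ≡ 1303^2 = 1697809 ≡ 341 (mod 3053)
5^2048 ≡ 341^2 = 116281 ≡ 267 (mod 3053)
3052 = 2048 + 512 + 256 + 128 + 64 + 32 + 8 + 4 in binary powers of 2.
So 5^3052 ≡ 267 · 1303 · 1141 · 1616 · 554 · 1729 · 2894 · 625 ≡ 522 (mod 3053).
Since 522 ≠ 1, base 5 is a Fermat witness: 3053 is composite.

522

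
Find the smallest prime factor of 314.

314 is even: 2 divides it.

2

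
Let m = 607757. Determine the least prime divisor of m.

607757 is odd.
Digit sum 32, not divisible by 3.
Ends in 7: not divisible by 5.
7: 607757 = 7·86822 + 3
11: 607757 = 11·55250 + 7
13: 607757 = 13·46750 + 7
17: 607757 = 17·35750 + 7
19: 607757 = 19·31987 + 4
23: 607757 = 23·26424 + 5
29: 607757 = 29·20957 + 4
31: 607757 = 31·19605 + 2
37: 607757 = 37·16425 + 32
41: 607757 = 41·14823 + 14
43: 607757 = 43·14133 + 38
47: 607757 = 47·12931

47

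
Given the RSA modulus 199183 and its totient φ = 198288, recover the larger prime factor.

φ(n) = (p−1)(q−1) = n − (p+q) + 1, so p + q = 199183 − 198288 + 1 = 896.
p and q are the roots of t² − 896t + 199183 = 0.
Discriminant: 896² − 4·199183 = 802816 − 796732 = 6084; √6084 = 78.
q = (896 − 78)/2 = 409, p = (896 + 78)/2 = 487.
Check: 409 · 487 = 199183.

487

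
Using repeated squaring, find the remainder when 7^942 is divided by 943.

156

7^1 ≡ 7 (mod 943)
7^2 ≡ 7^2 = 49 ≡ 49 (mod 943)
7^4 ≡ 49^2 = 2401 ≡ 515 (mod 943)
7^8 ≡ 515^2 = 265225 ≡ 242 (mod 943)
7^16 ≡ 242^2 = 58564 ≡ 98 (mod 943)
7^32 ≡ 98^2 = 9604 ≡ 174 (mod 943)
7^64 ≡ 174^2 = 30276 ≡ 100 (mod 943)
7^128 ≡ 100^2 = 10000 ≡ 570 (mod 943)
7^256 ≡ 570^2 = 324900 ≡ 508 (mod 943)
7^512 ≡ 508^2 = 258064 ≡ 625 (mod 943)
942 = 512 + 256 + 128 + 32 + 8 + 4 + 2 in binary powers of 2.
So 7^942 ≡ 625 · 508 · 570 · 174 · 242 · 515 · 49 ≡ 156 (mod 943).
Since 156 ≠ 1, base 7 is a Fermat witness: 943 is composite.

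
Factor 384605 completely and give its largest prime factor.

384605 = 5 · 76921
76921 = 13 · 5917
5917 = 61 · 97
97 is prime.
So 384605 = 5 · 13 · 61 · 97; the largest prime factor is 97.

97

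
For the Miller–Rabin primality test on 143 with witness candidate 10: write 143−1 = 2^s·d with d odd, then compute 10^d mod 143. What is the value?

43

143 − 1 = 142 = 2^1 · 71, so d = 71.
10^1 ≡ 10 (mod 143)
10^2 ≡ 10^2 = 100 ≡ 100 (mod 143)
10^4 ≡ 100^2 = 10000 ≡ 133 (mod 143)
10^8 ≡ 133^2 = 17689 ≡ 100 (mod 143)
10^16 ≡ 100^2 = 10000 ≡ 133 (mod 143)
10^32 ≡ 133^2 = 17689 ≡ 100 (mod 143)
10^64 ≡ 100^2 = 10000 ≡ 133 (mod 143)
71 = 64 + 4 + 2 + 1 in binary powers of 2.
So 10^71 ≡ 133 · 133 · 100 · 10 ≡ 43 (mod 143).
Squaring chain: 43; never reaches −1, so base 10 is a Miller–Rabin witness that 143 is composite.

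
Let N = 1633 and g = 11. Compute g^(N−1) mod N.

151

11^1 ≡ 11 (mod 1633)
11^2 ≡ 11^2 = 121 ≡ 121 (mod 1633)
11^4 ≡ 121^2 = 14641 ≡ 1577 (mod 1633)
11^8 ≡ 1577^2 = 2486929 ≡ 1503 (mod 1633)
11^16 ≡ 1503^2 = 2259009 ≡ 570 (mod 1633)
11^32 ≡ 570^2 = 324900 ≡ 1566 (mod 1633)
11^64 ≡ 1566^2 = 2452356 ≡ 1223 (mod 1633)
11^128 ≡ 1223^2 = 1495729 ≡ 1534 (mod 1633)
11^256 ≡ 1534^2 = 2353156 ≡ 3 (mod 1633)
11^512 ≡ 3^2 = 9 ≡ 9 (mod 1633)
11^1024 ≡ 9^2 = 81 ≡ 81 (mod 1633)
1632 = 1024 + 512 + 64 + 32 in binary powers of 2.
So 11^1632 ≡ 81 · 9 · 1223 · 1566 ≡ 151 (mod 1633).
Since 151 ≠ 1, base 11 is a Fermat witness: 1633 is composite.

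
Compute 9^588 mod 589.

9^1 ≡ 9 (mod 589)
9^2 ≡ 9^2 = 81 ≡ 81 (mod 589)
9^4 ≡ 81^2 = 6561 ≡ 82 (mod 589)
9^8 ≡ 82^2 = 6724 ≡ 245 (mod 589)
9^16 ≡ 245^2 = 60025 ≡ 536 (mod 589)
9^32 ≡ 536^2 = 287296 ≡ 453 (mod 589)
9^64 ≡ 453^2 = 205209 ≡ 237 (mod 589)
9^128 ≡ 237^2 = 56169 ≡ 214 (mod 589)
9^256 ≡ 214^2 = 45796 ≡ 443 (mod 589)
9^512 ≡ 443^2 = 196249 ≡ 112 (mod 589)
588 = 512 + 64 + 8 + 4 in binary powers of 2.
So 9^588 ≡ 112 · 237 · 245 · 82 ≡ 140 (mod 589).
Since 140 ≠ 1, base 9 is a Fermat witness: 589 is composite.

140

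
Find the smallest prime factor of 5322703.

5322703 is odd.
Digit sum 22, not divisible by 3.
Ends in 3: not divisible by 5.
7: 5322703 = 7·760386 + 1
11: 5322703 = 11·483882 + 1
13: 5322703 = 13·409438 + 9
17: 5322703 = 17·313100 + 3
19: 5322703 = 19·280142 + 5
23: 5322703 = 23·231421 + 20
29: 5322703 = 29·183541 + 14
31: 5322703 = 31·171700 + 3
37: 5322703 = 37·143856 + 31
41: 5322703 = 41·129822 + 1
43: 5322703 = 43·123783 + 34
47: 5322703 = 47·113249

47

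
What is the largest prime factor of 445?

89

445 = 5 · 89
89 is prime.
So 445 = 5 · 89; the largest prime factor is 89.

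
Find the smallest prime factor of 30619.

67

30619 is odd.
Digit sum 19, not divisible by 3.
Ends in 9: not divisible by 5.
7: 30619 = 7·4374 + 1
11: 30619 = 11·2783 + 6
13: 30619 = 13·2355 + 4
17: 30619 = 17·1801 + 2
19: 30619 = 19·1611 + 10
23: 30619 = 23·1331 + 6
29: 30619 = 29·1055 + 24
31: 30619 = 31·987 + 22
37: 30619 = 37·827 + 20
41: 30619 = 41·746 + 33
43: 30619 = 43·712 + 3
47: 30619 = 47·651 + 22
53: 30619 = 53·577 + 38
59: 30619 = 59·518 + 57
61: 30619 = 61·501 + 58
67: 30619 = 67·457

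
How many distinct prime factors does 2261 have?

2261 = 7 · 323
323 = 17 · 19
2261 = 7 · 17 · 19, which has 3 distinct prime factors.

3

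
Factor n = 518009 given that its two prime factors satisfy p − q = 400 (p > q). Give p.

Since p = q + 400, we have 518009 = q(q + 400), so q² + 400q − 518009 = 0.
Discriminant: 400² + 4·518009 = 160000 + 2072036 = 2232036; √2232036 = 1494.
q = (−400 + 1494)/2 = 547, and p = q + 400 = 947.
Check: 547 · 947 = 518009.

947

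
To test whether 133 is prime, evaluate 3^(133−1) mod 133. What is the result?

64

3^1 ≡ 3 (mod 133)
3^2 ≡ 3^2 = 9 ≡ 9 (mod 133)
3^4 ≡ 9^2 = 81 ≡ 81 (mod 133)
3^8 ≡ 81^2 = 6561 ≡ 44 (mod 133)
3^16 ≡ 44^2 = 1936 ≡ 74 (mod 133)
3^32 ≡ 74^2 = 5476 ≡ 23 (mod 133)
3^64 ≡ 23^2 = 529 ≡ 130 (mod 133)
3^128 ≡ 130^2 = 16900 ≡ 9 (mod 133)
132 = 128 + 4 in binary powers of 2.
So 3^132 ≡ 9 · 81 ≡ 64 (mod 133).
Since 64 ≠ 1, base 3 is a Fermat witness: 133 is composite.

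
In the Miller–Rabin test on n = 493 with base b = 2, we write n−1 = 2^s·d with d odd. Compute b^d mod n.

76

493 − 1 = 492 = 2^2 · 123, so d = 123.
2^1 ≡ 2 (mod 493)
2^2 ≡ 2^2 = 4 ≡ 4 (mod 493)
2^4 ≡ 4^2 = 16 ≡ 16 (mod 493)
2^8 ≡ 16^2 = 256 ≡ 256 (mod 493)
2^16 ≡ 256^2 = 65536 ≡ 460 (mod 493)
2^32 ≡ 460^2 = 211600 ≡ 103 (mod 493)
2^64 ≡ 103^2 = 10609 ≡ 256 (mod 493)
123 = 64 + 32 + 16 + 8 + 2 + 1 in binary powers of 2.
So 2^123 ≡ 256 · 103 · 460 · 256 · 4 · 2 ≡ 76 (mod 493).
Squaring chain: 76 → 353; never reaches −1, so base 2 is a Miller–Rabin witness that 493 is composite.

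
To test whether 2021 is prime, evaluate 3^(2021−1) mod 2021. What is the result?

253

3^1 ≡ 3 (mod 2021)
3^2 ≡ 3^2 = 9 ≡ 9 (mod 2021)
3^4 ≡ 9^2 = 81 ≡ 81 (mod 2021)
3^8 ≡ 81^2 = 6561 ≡ 498 (mod 2021)
3^16 ≡ 498^2 = 248004 ≡ 1442 (mod 2021)
3^32 ≡ 1442^2 = 2079364 ≡ 1776 (mod 2021)
3^64 ≡ 1776^2 = 3154176 ≡ 1416 (mod 2021)
3^128 ≡ 1416^2 = 2005056 ≡ 224 (mod 2021)
3^256 ≡ 224^2 = 50176 ≡ 1672 (mod 2021)
3^512 ≡ 1672^2 = 2795584 ≡ 541 (mod 2021)
3^1024 ≡ 541^2 = 292681 ≡ 1657 (mod 2021)
2020 = 1024 + 512 + 256 + 128 + 64 + 32 + 4 in binary powers of 2.
So 3^2020 ≡ 1657 · 541 · 1672 · 224 · 1416 · 1776 · 81 ≡ 253 (mod 2021).
Since 253 ≠ 1, base 3 is a Fermat witness: 2021 is composite.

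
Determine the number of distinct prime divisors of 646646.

6

646646 = 2 · 323323
323323 = 7 · 46189
46189 = 11 · 4199
4199 = 13 · 323
323 = 17 · 19
646646 = 2 · 7 · 11 · 13 · 17 · 19, which has 6 distinct prime factors.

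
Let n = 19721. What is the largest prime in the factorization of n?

41

19721 = 13 · 1517
1517 = 37 · 41
41 is prime.
So 19721 = 13 · 37 · 41; the largest prime factor is 41.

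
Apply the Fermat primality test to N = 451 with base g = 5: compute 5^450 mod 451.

5^1 ≡ 5 (mod 451)
5^2 ≡ 5^2 = 25 ≡ 25 (mod 451)
5^4 ≡ 25^2 = 625 ≡ 174 (mod 451)
5^8 ≡ 174^2 = 30276 ≡ 59 (mod 451)
5^16 ≡ 59^2 = 3481 ≡ 324 (mod 451)
5^32 ≡ 324^2 = 104976 ≡ 344 (mod 451)
5^64 ≡ 344^2 = 118336 ≡ 174 (mod 451)
5^128 ≡ 174^2 = 30276 ≡ 59 (mod 451)
5^256 ≡ 59^2 = 3481 ≡ 324 (mod 451)
450 = 256 + 128 + 64 + 2 in binary powers of 2.
So 5^450 ≡ 324 · 59 · 174 · 25 ≡ 122 (mod 451).
Since 122 ≠ 1, base 5 is a Fermat witness: 451 is composite.

122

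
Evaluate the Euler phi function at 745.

Factor: 745 = 5 · 149.
φ(745) = (5−1) · (149−1) = 4 · 148 = 592.

592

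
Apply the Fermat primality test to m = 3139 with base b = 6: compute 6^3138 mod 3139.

6^1 ≡ 6 (mod 3139)
6^2 ≡ 6^2 = 36 ≡ 36 (mod 3139)
6^4 ≡ 36^2 = 1296 ≡ 1296 (mod 3139)
6^8 ≡ 1296^2 = 1679616 ≡ 251 (mod 3139)
6^16 ≡ 251^2 = 63001 ≡ 221 (mod 3139)
6^32 ≡ 221^2 = 48841 ≡ 1756 (mod 3139)
6^64 ≡ 1756^2 = 3083536 ≡ 1038 (mod 3139)
6^128 ≡ 1038^2 = 1077444 ≡ 767 (mod 3139)
6^256 ≡ 767^2 = 588289 ≡ 1296 (mod 3139)
6^512 ≡ 1296^2 = 1679616 ≡ 251 (mod 3139)
6^1024 ≡ 251^2 = 63001 ≡ 221 (mod 3139)
6^2048 ≡ 221^2 = 48841 ≡ 1756 (mod 3139)
3138 = 2048 + 1024 + 64 + 2 in binary powers of 2.
So 6^3138 ≡ 1756 · 221 · 1038 · 36 ≡ 2710 (mod 3139).
Since 2710 ≠ 1, base 6 is a Fermat witness: 3139 is composite.

2710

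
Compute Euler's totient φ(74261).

Factor: 74261 = 11 · 43 · 157.
φ(74261) = (11−1) · (43−1) · (157−1) = 10 · 42 · 156 = 65520.

65520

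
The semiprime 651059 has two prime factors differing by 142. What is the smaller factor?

739

Since p = q + 142, we have 651059 = q(q + 142), so q² + 142q − 651059 = 0.
Discriminant: 142² + 4·651059 = 20164 + 2604236 = 2624400; √2624400 = 1620.
q = (−142 + 1620)/2 = 739, and p = q + 142 = 881.
Check: 739 · 881 = 651059.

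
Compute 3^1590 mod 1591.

3^1 ≡ 3 (mod 1591)
3^2 ≡ 3^2 = 9 ≡ 9 (mod 1591)
3^4 ≡ 9^2 = 81 ≡ 81 (mod 1591)
3^8 ≡ 81^2 = 6561 ≡ 197 (mod 1591)
3^16 ≡ 197^2 = 38809 ≡ 625 (mod 1591)
3^32 ≡ 625^2 = 390625 ≡ 830 (mod 1591)
3^64 ≡ 830^2 = 688900 ≡ 1588 (mod 1591)
3^128 ≡ 1588^2 = 2521744 ≡ 9 (mod 1591)
3^256 ≡ 9^2 = 81 ≡ 81 (mod 1591)
3^512 ≡ 81^2 = 6561 ≡ 197 (mod 1591)
3^1024 ≡ 197^2 = 38809 ≡ 625 (mod 1591)
1590 = 1024 + 512 + 32 + 16 + 4 + 2 in binary powers of 2.
So 3^1590 ≡ 625 · 197 · 830 · 625 · 81 · 9 ≡ 322 (mod 1591).
Since 322 ≠ 1, base 3 is a Fermat witness: 1591 is composite.

322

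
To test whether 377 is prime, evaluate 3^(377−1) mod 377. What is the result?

16

3^1 ≡ 3 (mod 377)
3^2 ≡ 3^2 = 9 ≡ 9 (mod 377)
3^4 ≡ 9^2 = 81 ≡ 81 (mod 377)
3^8 ≡ 81^2 = 6561 ≡ 152 (mod 377)
3^16 ≡ 152^2 = 23104 ≡ 107 (mod 377)
3^32 ≡ 107^2 = 11449 ≡ 139 (mod 377)
3^64 ≡ 139^2 = 19321 ≡ 94 (mod 377)
3^128 ≡ 94^2 = 8836 ≡ 165 (mod 377)
3^256 ≡ 165^2 = 27225 ≡ 81 (mod 377)
376 = 256 + 64 + 32 + 16 + 8 in binary powers of 2.
So 3^376 ≡ 81 · 94 · 139 · 107 · 152 ≡ 16 (mod 377).
Since 16 ≠ 1, base 3 is a Fermat witness: 377 is composite.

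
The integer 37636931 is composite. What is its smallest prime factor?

83

37636931 is odd.
Digit sum 38, not divisible by 3.
Ends in 1: not divisible by 5.
7: 37636931 = 7·5376704 + 3
11: 37636931 = 11·3421539 + 2
13: 37636931 = 13·2895148 + 7
17: 37636931 = 17·2213937 + 2
19: 37636931 = 19·1980891 + 2
23: 37636931 = 23·1636388 + 7
29: 37636931 = 29·1297825 + 6
31: 37636931 = 31·1214094 + 17
37: 37636931 = 37·1017214 + 13
41: 37636931 = 41·917973 + 38
43: 37636931 = 43·875277 + 20
47: 37636931 = 47·800785 + 36
53: 37636931 = 53·710130 + 41
59: 37636931 = 59·637914 + 5
61: 37636931 = 61·616998 + 53
67: 37636931 = 67·561745 + 16
71: 37636931 = 71·530097 + 44
73: 37636931 = 73·515574 + 29
79: 37636931 = 79·476416 + 67
83: 37636931 = 83·453457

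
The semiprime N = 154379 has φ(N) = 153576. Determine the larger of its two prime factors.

487

φ(n) = (p−1)(q−1) = n − (p+q) + 1, so p + q = 154379 − 153576 + 1 = 804.
p and q are the roots of t² − 804t + 154379 = 0.
Discriminant: 804² − 4·154379 = 646416 − 617516 = 28900; √28900 = 170.
q = (804 − 170)/2 = 317, p = (804 + 170)/2 = 487.
Check: 317 · 487 = 154379.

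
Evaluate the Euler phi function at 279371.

Factor: 279371 = 43 · 73 · 89.
φ(279371) = (43−1) · (73−1) · (89−1) = 42 · 72 · 88 = 266112.

266112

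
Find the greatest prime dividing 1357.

1357 = 23 · 59
59 is prime.
So 1357 = 23 · 59; the largest prime factor is 59.

59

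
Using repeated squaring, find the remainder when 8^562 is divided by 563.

1

8^1 ≡ 8 (mod 563)
8^2 ≡ 8^2 = 64 ≡ 64 (mod 563)
8^4 ≡ 64^2 = 4096 ≡ 155 (mod 563)
8^8 ≡ 155^2 = 24025 ≡ 379 (mod 563)
8^16 ≡ 379^2 = 143641 ≡ 76 (mod 563)
8^32 ≡ 76^2 = 5776 ≡ 146 (mod 563)
8^64 ≡ 146^2 = 21316 ≡ 485 (mod 563)
8^128 ≡ 485^2 = 235225 ≡ 454 (mod 563)
8^256 ≡ 454^2 = 206116 ≡ 58 (mod 563)
8^512 ≡ 58^2 = 3364 ≡ 549 (mod 563)
562 = 512 + 32 + 16 + 2 in binary powers of 2.
So 8^562 ≡ 549 · 146 · 76 · 64 ≡ 1 (mod 563).
Since the result is 1, base 8 gives no evidence that 563 is composite.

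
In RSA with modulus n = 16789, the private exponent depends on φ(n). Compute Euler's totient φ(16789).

Factor: 16789 = 103 · 163.
φ(16789) = (103−1) · (163−1) = 102 · 162 = 16524.

16524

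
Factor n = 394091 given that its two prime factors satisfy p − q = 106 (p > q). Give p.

683

Since p = q + 106, we have 394091 = q(q + 106), so q² + 106q − 394091 = 0.
Discriminant: 106² + 4·394091 = 11236 + 1576364 = 1587600; √1587600 = 1260.
q = (−106 + 1260)/2 = 577, and p = q + 106 = 683.
Check: 577 · 683 = 394091.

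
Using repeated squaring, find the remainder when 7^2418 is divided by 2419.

743

7^1 ≡ 7 (mod 2419)
7^2 ≡ 7^2 = 49 ≡ 49 (mod 2419)
7^4 ≡ 49^2 = 2401 ≡ 2401 (mod 2419)
7^8 ≡ 2401^2 = 5764801 ≡ 324 (mod 2419)
7^16 ≡ 324^2 = 104976 ≡ 959 (mod 2419)
7^32 ≡ 959^2 = 919681 ≡ 461 (mod 2419)
7^64 ≡ 461^2 = 212521 ≡ 2068 (mod 2419)
7^128 ≡ 2068^2 = 4276624 ≡ 2251 (mod 2419)
7^256 ≡ 2251^2 = 5067001 ≡ 1615 (mod 2419)
7^512 ≡ 1615^2 = 2608225 ≡ 543 (mod 2419)
7^1024 ≡ 543^2 = 294849 ≡ 2150 (mod 2419)
7^2048 ≡ 2150^2 = 4622500 ≡ 2210 (mod 2419)
2418 = 2048 + 256 + 64 + 32 + 16 + 2 in binary powers of 2.
So 7^2418 ≡ 2210 · 1615 · 2068 · 461 · 959 · 49 ≡ 743 (mod 2419).
Since 743 ≠ 1, base 7 is a Fermat witness: 2419 is composite.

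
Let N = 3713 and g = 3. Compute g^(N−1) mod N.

1447

3^1 ≡ 3 (mod 3713)
3^2 ≡ 3^2 = 9 ≡ 9 (mod 3713)
3^4 ≡ 9^2 = 81 ≡ 81 (mod 3713)
3^8 ≡ 81^2 = 6561 ≡ 2848 (mod 3713)
3^16 ≡ 2848^2 = 8111104 ≡ 1912 (mod 3713)
3^32 ≡ 1912^2 = 3655744 ≡ 2152 (mod 3713)
3^64 ≡ 2152^2 = 4631104 ≡ 993 (mod 3713)
3^128 ≡ 993^2 = 986049 ≡ 2104 (mod 3713)
3^256 ≡ 2104^2 = 4426816 ≡ 920 (mod 3713)
3^512 ≡ 920^2 = 846400 ≡ 3549 (mod 3713)
3^1024 ≡ 3549^2 = 12595401 ≡ 905 (mod 3713)
3^2048 ≡ 905^2 = 819025 ≡ 2165 (mod 3713)
3712 = 2048 + 1024 + 512 + 128 in binary powers of 2.
So 3^3712 ≡ 2165 · 905 · 3549 · 2104 ≡ 1447 (mod 3713).
Since 1447 ≠ 1, base 3 is a Fermat witness: 3713 is composite.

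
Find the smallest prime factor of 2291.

2291 is odd.
Digit sum 14, not divisible by 3.
Ends in 1: not divisible by 5.
7: 2291 = 7·327 + 2
11: 2291 = 11·208 + 3
13: 2291 = 13·176 + 3
17: 2291 = 17·134 + 13
19: 2291 = 19·120 + 11
23: 2291 = 23·99 + 14
29: 2291 = 29·79

29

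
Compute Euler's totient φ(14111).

Factor: 14111 = 103 · 137.
φ(14111) = (103−1) · (137−1) = 102 · 136 = 13872.

13872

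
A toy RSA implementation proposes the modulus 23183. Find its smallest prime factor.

97

23183 is odd.
Digit sum 17, not divisible by 3.
Ends in 3: not divisible by 5.
7: 23183 = 7·3311 + 6
11: 23183 = 11·2107 + 6
13: 23183 = 13·1783 + 4
17: 23183 = 17·1363 + 12
19: 23183 = 19·1220 + 3
23: 23183 = 23·1007 + 22
29: 23183 = 29·799 + 12
31: 23183 = 31·747 + 26
37: 23183 = 37·626 + 21
41: 23183 = 41·565 + 18
43: 23183 = 43·539 + 6
47: 23183 = 47·493 + 12
53: 23183 = 53·437 + 22
59: 23183 = 59·392 + 55
61: 23183 = 61·380 + 3
67: 23183 = 67·346 + 1
71: 23183 = 71·326 + 37
73: 23183 = 73·317 + 42
79: 23183 = 79·293 + 36
83: 23183 = 83·279 + 26
89: 23183 = 89·260 + 43
97: 23183 = 97·239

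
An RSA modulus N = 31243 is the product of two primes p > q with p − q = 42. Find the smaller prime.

Since p = q + 42, we have 31243 = q(q + 42), so q² + 42q − 31243 = 0.
Discriminant: 42² + 4·31243 = 1764 + 124972 = 126736; √126736 = 356.
q = (−42 + 356)/2 = 157, and p = q + 42 = 199.
Check: 157 · 199 = 31243.

157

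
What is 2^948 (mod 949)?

300

2^1 ≡ 2 (mod 949)
2^2 ≡ 2^2 = 4 ≡ 4 (mod 949)
2^4 ≡ 4^2 = 16 ≡ 16 (mod 949)
2^8 ≡ 16^2 = 256 ≡ 256 (mod 949)
2^16 ≡ 256^2 = 65536 ≡ 55 (mod 949)
2^32 ≡ 55^2 = 3025 ≡ 178 (mod 949)
2^64 ≡ 178^2 = 31684 ≡ 367 (mod 949)
2^128 ≡ 367^2 = 134689 ≡ 880 (mod 949)
2^256 ≡ 880^2 = 774400 ≡ 16 (mod 949)
2^512 ≡ 16^2 = 256 ≡ 256 (mod 949)
948 = 512 + 256 + 128 + 32 + 16 + 4 in binary powers of 2.
So 2^948 ≡ 256 · 16 · 880 · 178 · 55 · 16 ≡ 300 (mod 949).
Since 300 ≠ 1, base 2 is a Fermat witness: 949 is composite.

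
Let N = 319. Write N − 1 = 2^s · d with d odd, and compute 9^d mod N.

5

319 − 1 = 318 = 2^1 · 159, so d = 159.
9^1 ≡ 9 (mod 319)
9^2 ≡ 9^2 = 81 ≡ 81 (mod 319)
9^4 ≡ 81^2 = 6561 ≡ 181 (mod 319)
9^8 ≡ 181^2 = 32761 ≡ 223 (mod 319)
9^16 ≡ 223^2 = 49729 ≡ 284 (mod 319)
9^32 ≡ 284^2 = 80656 ≡ 268 (mod 319)
9^64 ≡ 268^2 = 71824 ≡ 49 (mod 319)
9^128 ≡ 49^2 = 2401 ≡ 168 (mod 319)
159 = 128 + 16 + 8 + 4 + 2 + 1 in binary powers of 2.
So 9^159 ≡ 168 · 284 · 223 · 181 · 81 · 9 ≡ 5 (mod 319).
Squaring chain: 5; never reaches −1, so base 9 is a Miller–Rabin witness that 319 is composite.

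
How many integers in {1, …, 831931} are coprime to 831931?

Factor: 831931 = 41 · 103 · 197.
φ(831931) = (41−1) · (103−1) · (197−1) = 40 · 102 · 196 = 799680.

799680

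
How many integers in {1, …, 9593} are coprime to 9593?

9360

Factor: 9593 = 53 · 181.
φ(9593) = (53−1) · (181−1) = 52 · 180 = 9360.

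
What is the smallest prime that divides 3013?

23

3013 is odd.
Digit sum 7, not divisible by 3.
Ends in 3: not divisible by 5.
7: 3013 = 7·430 + 3
11: 3013 = 11·273 + 10
13: 3013 = 13·231 + 10
17: 3013 = 17·177 + 4
19: 3013 = 19·158 + 11
23: 3013 = 23·131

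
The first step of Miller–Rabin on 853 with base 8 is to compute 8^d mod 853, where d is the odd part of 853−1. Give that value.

853 − 1 = 852 = 2^2 · 213, so d = 213.
8^1 ≡ 8 (mod 853)
8^2 ≡ 8^2 = 64 ≡ 64 (mod 853)
8^4 ≡ 64^2 = 4096 ≡ 684 (mod 853)
8^8 ≡ 684^2 = 467856 ≡ 412 (mod 853)
8^16 ≡ 412^2 = 169744 ≡ 850 (mod 853)
8^32 ≡ 850^2 = 722500 ≡ 9 (mod 853)
8^64 ≡ 9^2 = 81 ≡ 81 (mod 853)
8^128 ≡ 81^2 = 6561 ≡ 590 (mod 853)
213 = 128 + 64 + 16 + 4 + 1 in binary powers of 2.
So 8^213 ≡ 590 · 81 · 850 · 684 · 8 ≡ 520 (mod 853).
Squaring chain: 520 → 852; reaches −1, so base 8 does not prove 853 composite.

520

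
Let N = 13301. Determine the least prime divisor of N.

47

13301 is odd.
Digit sum 8, not divisible by 3.
Ends in 1: not divisible by 5.
7: 13301 = 7·1900 + 1
11: 13301 = 11·1209 + 2
13: 13301 = 13·1023 + 2
17: 13301 = 17·782 + 7
19: 13301 = 19·700 + 1
23: 13301 = 23·578 + 7
29: 13301 = 29·458 + 19
31: 13301 = 31·429 + 2
37: 13301 = 37·359 + 18
41: 13301 = 41·324 + 17
43: 13301 = 43·309 + 14
47: 13301 = 47·283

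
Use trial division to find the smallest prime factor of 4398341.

4398341 is odd.
Digit sum 32, not divisible by 3.
Ends in 1: not divisible by 5.
7: 4398341 = 7·628334 + 3
11: 4398341 = 11·399849 + 2
13: 4398341 = 13·338333 + 12
17: 4398341 = 17·258725 + 16
19: 4398341 = 19·231491 + 12
23: 4398341 = 23·191232 + 5
29: 4398341 = 29·151666 + 27
31: 4398341 = 31·141881 + 30
37: 4398341 = 37·118874 + 3
41: 4398341 = 41·107276 + 25
43: 4398341 = 43·102287

43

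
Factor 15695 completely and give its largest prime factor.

15695 = 5 · 3139
3139 = 43 · 73
73 is prime.
So 15695 = 5 · 43 · 73; the largest prime factor is 73.

73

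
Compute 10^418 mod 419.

10^1 ≡ 10 (mod 419)
10^2 ≡ 10^2 = 100 ≡ 100 (mod 419)
10^4 ≡ 100^2 = 10000 ≡ 363 (mod 419)
10^8 ≡ 363^2 = 131769 ≡ 203 (mod 419)
10^16 ≡ 203^2 = 41209 ≡ 147 (mod 419)
10^32 ≡ 147^2 = 21609 ≡ 240 (mod 419)
10^64 ≡ 240^2 = 57600 ≡ 197 (mod 419)
10^128 ≡ 197^2 = 38809 ≡ 261 (mod 419)
10^256 ≡ 261^2 = 68121 ≡ 243 (mod 419)
418 = 256 + 128 + 32 + 2 in binary powers of 2.
So 10^418 ≡ 243 · 261 · 240 · 100 ≡ 1 (mod 419).
Since the result is 1, base 10 gives no evidence that 419 is composite.

1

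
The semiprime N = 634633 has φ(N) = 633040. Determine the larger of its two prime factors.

821

φ(n) = (p−1)(q−1) = n − (p+q) + 1, so p + q = 634633 − 633040 + 1 = 1594.
p and q are the roots of t² − 1594t + 634633 = 0.
Discriminant: 1594² − 4·634633 = 2540836 − 2538532 = 2304; √2304 = 48.
q = (1594 − 48)/2 = 773, p = (1594 + 48)/2 = 821.
Check: 773 · 821 = 634633.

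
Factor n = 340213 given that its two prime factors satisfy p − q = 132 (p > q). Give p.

653

Since p = q + 132, we have 340213 = q(q + 132), so q² + 132q − 340213 = 0.
Discriminant: 132² + 4·340213 = 17424 + 1360852 = 1378276; √1378276 = 1174.
q = (−132 + 1174)/2 = 521, and p = q + 132 = 653.
Check: 521 · 653 = 340213.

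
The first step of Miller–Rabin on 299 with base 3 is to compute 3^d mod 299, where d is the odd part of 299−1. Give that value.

269

299 − 1 = 298 = 2^1 · 149, so d = 149.
3^1 ≡ 3 (mod 299)
3^2 ≡ 3^2 = 9 ≡ 9 (mod 299)
3^4 ≡ 9^2 = 81 ≡ 81 (mod 299)
3^8 ≡ 81^2 = 6561 ≡ 282 (mod 299)
3^16 ≡ 282^2 = 79524 ≡ 289 (mod 299)
3^32 ≡ 289^2 = 83521 ≡ 100 (mod 299)
3^64 ≡ 100^2 = 10000 ≡ 133 (mod 299)
3^128 ≡ 133^2 = 17689 ≡ 48 (mod 299)
149 = 128 + 16 + 4 + 1 in binary powers of 2.
So 3^149 ≡ 48 · 289 · 81 · 3 ≡ 269 (mod 299).
Squaring chain: 269; never reaches −1, so base 3 is a Miller–Rabin witness that 299 is composite.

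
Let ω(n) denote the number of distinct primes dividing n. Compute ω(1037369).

1037369 = 23^2 · 1961
1961 = 37 · 53
1037369 = 23^2 · 37 · 53, which has 3 distinct prime factors.

3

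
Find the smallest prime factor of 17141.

17141 is odd.
Digit sum 14, not divisible by 3.
Ends in 1: not divisible by 5.
7: 17141 = 7·2448 + 5
11: 17141 = 11·1558 + 3
13: 17141 = 13·1318 + 7
17: 17141 = 17·1008 + 5
19: 17141 = 19·902 + 3
23: 17141 = 23·745 + 6
29: 17141 = 29·591 + 2
31: 17141 = 31·552 + 29
37: 17141 = 37·463 + 10
41: 17141 = 41·418 + 3
43: 17141 = 43·398 + 27
47: 17141 = 47·364 + 33
53: 17141 = 53·323 + 22
59: 17141 = 59·290 + 31
61: 17141 = 61·281

61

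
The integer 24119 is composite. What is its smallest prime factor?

24119 is odd.
Digit sum 17, not divisible by 3.
Ends in 9: not divisible by 5.
7: 24119 = 7·3445 + 4
11: 24119 = 11·2192 + 7
13: 24119 = 13·1855 + 4
17: 24119 = 17·1418 + 13
19: 24119 = 19·1269 + 8
23: 24119 = 23·1048 + 15
29: 24119 = 29·831 + 20
31: 24119 = 31·778 + 1
37: 24119 = 37·651 + 32
41: 24119 = 41·588 + 11
43: 24119 = 43·560 + 39
47: 24119 = 47·513 + 8
53: 24119 = 53·455 + 4
59: 24119 = 59·408 + 47
61: 24119 = 61·395 + 24
67: 24119 = 67·359 + 66
71: 24119 = 71·339 + 50
73: 24119 = 73·330 + 29
79: 24119 = 79·305 + 24
83: 24119 = 83·290 + 49
89: 24119 = 89·271

89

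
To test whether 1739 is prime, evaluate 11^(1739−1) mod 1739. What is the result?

11^1 ≡ 11 (mod 1739)
11^2 ≡ 11^2 = 121 ≡ 121 (mod 1739)
11^4 ≡ 121^2 = 14641 ≡ 729 (mod 1739)
11^8 ≡ 729^2 = 531441 ≡ 1046 (mod 1739)
11^16 ≡ 1046^2 = 1094116 ≡ 285 (mod 1739)
11^32 ≡ 285^2 = 81225 ≡ 1231 (mod 1739)
11^64 ≡ 1231^2 = 1515361 ≡ 692 (mod 1739)
11^128 ≡ 692^2 = 478864 ≡ 639 (mod 1739)
11^256 ≡ 639^2 = 408321 ≡ 1395 (mod 1739)
11^512 ≡ 1395^2 = 1946025 ≡ 84 (mod 1739)
11^1024 ≡ 84^2 = 7056 ≡ 100 (mod 1739)
1738 = 1024 + 512 + 128 + 64 + 8 + 2 in binary powers of 2.
So 11^1738 ≡ 100 · 84 · 639 · 692 · 1046 · 121 ≡ 1062 (mod 1739).
Since 1062 ≠ 1, base 11 is a Fermat witness: 1739 is composite.

1062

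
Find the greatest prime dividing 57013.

57013 = 11 · 5183
5183 = 71 · 73
73 is prime.
So 57013 = 11 · 71 · 73; the largest prime factor is 73.

73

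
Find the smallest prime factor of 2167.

2167 is odd.
Digit sum 16, not divisible by 3.
Ends in 7: not divisible by 5.
7: 2167 = 7·309 + 4
11: 2167 = 11·197

11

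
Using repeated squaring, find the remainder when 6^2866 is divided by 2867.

1896

6^1 ≡ 6 (mod 2867)
6^2 ≡ 6^2 = 36 ≡ 36 (mod 2867)
6^4 ≡ 36^2 = 1296 ≡ 1296 (mod 2867)
6^8 ≡ 1296^2 = 1679616 ≡ 2421 (mod 2867)
6^16 ≡ 2421^2 = 5861241 ≡ 1093 (mod 2867)
6^32 ≡ 1093^2 = 1194649 ≡ 1977 (mod 2867)
6^64 ≡ 1977^2 = 3908529 ≡ 808 (mod 2867)
6^128 ≡ 808^2 = 652864 ≡ 2055 (mod 2867)
6^256 ≡ 2055^2 = 4223025 ≡ 2801 (mod 2867)
6^512 ≡ 2801^2 = 7845601 ≡ 1489 (mod 2867)
6^1024 ≡ 1489^2 = 2217121 ≡ 930 (mod 2867)
6^2048 ≡ 930^2 = 864900 ≡ 1933 (mod 2867)
2866 = 2048 + 512 + 256 + 32 + 16 + 2 in binary powers of 2.
So 6^2866 ≡ 1933 · 1489 · 2801 · 1977 · 1093 · 36 ≡ 1896 (mod 2867).
Since 1896 ≠ 1, base 6 is a Fermat witness: 2867 is composite.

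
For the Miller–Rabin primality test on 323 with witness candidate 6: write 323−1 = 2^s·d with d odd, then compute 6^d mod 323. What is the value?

244

323 − 1 = 322 = 2^1 · 161, so d = 161.
6^1 ≡ 6 (mod 323)
6^2 ≡ 6^2 = 36 ≡ 36 (mod 323)
6^4 ≡ 36^2 = 1296 ≡ 4 (mod 323)
6^8 ≡ 4^2 = 16 ≡ 16 (mod 323)
6^16 ≡ 16^2 = 256 ≡ 256 (mod 323)
6^32 ≡ 256^2 = 65536 ≡ 290 (mod 323)
6^64 ≡ 290^2 = 84100 ≡ 120 (mod 323)
6^128 ≡ 120^2 = 14400 ≡ 188 (mod 323)
161 = 128 + 32 + 1 in binary powers of 2.
So 6^161 ≡ 188 · 290 · 6 ≡ 244 (mod 323).
Squaring chain: 244; never reaches −1, so base 6 is a Miller–Rabin witness that 323 is composite.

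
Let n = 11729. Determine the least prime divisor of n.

37

11729 is odd.
Digit sum 20, not divisible by 3.
Ends in 9: not divisible by 5.
7: 11729 = 7·1675 + 4
11: 11729 = 11·1066 + 3
13: 11729 = 13·902 + 3
17: 11729 = 17·689 + 16
19: 11729 = 19·617 + 6
23: 11729 = 23·509 + 22
29: 11729 = 29·404 + 13
31: 11729 = 31·378 + 11
37: 11729 = 37·317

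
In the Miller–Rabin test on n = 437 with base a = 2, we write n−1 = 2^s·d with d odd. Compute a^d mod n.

437 − 1 = 436 = 2^2 · 109, so d = 109.
2^1 ≡ 2 (mod 437)
2^2 ≡ 2^2 = 4 ≡ 4 (mod 437)
2^4 ≡ 4^2 = 16 ≡ 16 (mod 437)
2^8 ≡ 16^2 = 256 ≡ 256 (mod 437)
2^16 ≡ 256^2 = 65536 ≡ 423 (mod 437)
2^32 ≡ 423^2 = 178929 ≡ 196 (mod 437)
2^64 ≡ 196^2 = 38416 ≡ 397 (mod 437)
109 = 64 + 32 + 8 + 4 + 1 in binary powers of 2.
So 2^109 ≡ 397 · 196 · 256 · 16 · 2 ≡ 173 (mod 437).
Squaring chain: 173 → 213; never reaches −1, so base 2 is a Miller–Rabin witness that 437 is composite.

173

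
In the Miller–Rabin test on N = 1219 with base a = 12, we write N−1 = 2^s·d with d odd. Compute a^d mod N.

634

1219 − 1 = 1218 = 2^1 · 609, so d = 609.
12^1 ≡ 12 (mod 1219)
12^2 ≡ 12^2 = 144 ≡ 144 (mod 1219)
12^4 ≡ 144^2 = 20736 ≡ 13 (mod 1219)
12^8 ≡ 13^2 = 169 ≡ 169 (mod 1219)
12^16 ≡ 169^2 = 28561 ≡ 524 (mod 1219)
12^32 ≡ 524^2 = 274576 ≡ 301 (mod 1219)
12^64 ≡ 301^2 = 90601 ≡ 395 (mod 1219)
12^128 ≡ 395^2 = 156025 ≡ 1212 (mod 1219)
12^256 ≡ 1212^2 = 1468944 ≡ 49 (mod 1219)
12^512 ≡ 49^2 = 2401 ≡ 1182 (mod 1219)
609 = 512 + 64 + 32 + 1 in binary powers of 2.
So 12^609 ≡ 1182 · 395 · 301 · 12 ≡ 634 (mod 1219).
Squaring chain: 634; never reaches −1, so base 12 is a Miller–Rabin witness that 1219 is composite.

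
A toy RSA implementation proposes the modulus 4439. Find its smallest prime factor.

4439 is odd.
Digit sum 20, not divisible by 3.
Ends in 9: not divisible by 5.
7: 4439 = 7·634 + 1
11: 4439 = 11·403 + 6
13: 4439 = 13·341 + 6
17: 4439 = 17·261 + 2
19: 4439 = 19·233 + 12
23: 4439 = 23·193

23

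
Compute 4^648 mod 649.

4^1 ≡ 4 (mod 649)
4^2 ≡ 4^2 = 16 ≡ 16 (mod 649)
4^4 ≡ 16^2 = 256 ≡ 256 (mod 649)
4^8 ≡ 256^2 = 65536 ≡ 636 (mod 649)
4^16 ≡ 636^2 = 404496 ≡ 169 (mod 649)
4^32 ≡ 169^2 = 28561 ≡ 5 (mod 649)
4^64 ≡ 5^2 = 25 ≡ 25 (mod 649)
4^128 ≡ 25^2 = 625 ≡ 625 (mod 649)
4^256 ≡ 625^2 = 390625 ≡ 576 (mod 649)
4^512 ≡ 576^2 = 331776 ≡ 137 (mod 649)
648 = 512 + 128 + 8 in binary powers of 2.
So 4^648 ≡ 137 · 625 · 636 ≡ 559 (mod 649).
Since 559 ≠ 1, base 4 is a Fermat witness: 649 is composite.

559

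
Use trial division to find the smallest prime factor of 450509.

450509 is odd.
Digit sum 23, not divisible by 3.
Ends in 9: not divisible by 5.
7: 450509 = 7·64358 + 3
11: 450509 = 11·40955 + 4
13: 450509 = 13·34654 + 7
17: 450509 = 17·26500 + 9
19: 450509 = 19·23711

19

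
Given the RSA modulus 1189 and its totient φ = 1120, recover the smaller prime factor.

φ(n) = (p−1)(q−1) = n − (p+q) + 1, so p + q = 1189 − 1120 + 1 = 70.
p and q are the roots of t² − 70t + 1189 = 0.
Discriminant: 70² − 4·1189 = 4900 − 4756 = 144; √144 = 12.
q = (70 − 12)/2 = 29, p = (70 + 12)/2 = 41.
Check: 29 · 41 = 1189.

29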